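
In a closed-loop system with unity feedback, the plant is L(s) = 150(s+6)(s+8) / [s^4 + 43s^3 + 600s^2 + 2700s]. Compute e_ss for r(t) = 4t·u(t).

1.5

The denominator has no term below 2700s — 1 pole at s=0, type 1.
K_v = lim_{s→0} s·L(s) = 150·6·8 / 2700 = 8/3.
e_ss = 4/K_v = 4/(8/3) = 1.5.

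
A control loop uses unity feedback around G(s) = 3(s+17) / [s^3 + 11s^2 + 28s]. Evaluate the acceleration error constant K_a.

0

Factoring s from the denominator leaves a polynomial with constant term 28, so the system is type 1.
K_a = lim_{s→0} s^2·G(s) = 0 (the extra factor of s kills the finite limit).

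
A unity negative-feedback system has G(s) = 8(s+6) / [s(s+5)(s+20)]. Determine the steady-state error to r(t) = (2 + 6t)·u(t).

12.5

System type = 1 (one pole at s=0). Taking each input component in turn:
  • 2: tracked with zero error.
  • 6t: e_ss = 6/K_v with K_v=0.48 → 12.5.
Total e_ss = 12.5.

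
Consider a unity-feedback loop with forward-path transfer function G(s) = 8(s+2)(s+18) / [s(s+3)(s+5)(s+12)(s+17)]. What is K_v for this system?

G(s) has one factor of s in the denominator, so the system is type 1.
K_v = lim_{s→0} s·G(s) = 8·2·18 / (3·5·12·17) = 8/85.

8/85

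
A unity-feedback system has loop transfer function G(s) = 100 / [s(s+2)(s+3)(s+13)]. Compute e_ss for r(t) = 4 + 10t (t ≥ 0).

System type = 1 (one pole at s=0). Taking each input component in turn:
  • 4: tracked with zero error.
  • 10t: e_ss = 10/K_v with K_v=50/39 → 7.8.
Total e_ss = 7.8.

7.8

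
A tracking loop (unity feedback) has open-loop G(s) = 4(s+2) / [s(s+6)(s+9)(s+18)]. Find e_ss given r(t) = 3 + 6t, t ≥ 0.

729

G(s) has one factor of s in the denominator, so the system is type 1. Treating each term separately:
  • 3: tracked with zero error.
  • 6t: e_ss = 6/K_v with K_v=2/243 → 729.
Total e_ss = 729.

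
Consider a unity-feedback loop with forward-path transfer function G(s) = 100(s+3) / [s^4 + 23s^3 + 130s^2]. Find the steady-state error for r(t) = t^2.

Factoring s^2 from the denominator leaves a polynomial with constant term 130, so the system is type 2.
K_a = lim_{s→0} s^2·G(s) = 100·3 / 130 = 30/13.
r(t) = t^2 gives R(s) = 2/s^3.
e_ss = 2/K_a = 2/(30/13) = 13/15.

13/15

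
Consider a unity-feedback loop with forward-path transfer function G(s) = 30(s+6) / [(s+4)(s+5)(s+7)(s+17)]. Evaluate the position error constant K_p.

The open loop has no poles at the origin → type 0 system.
K_p = lim_{s→0} G(s) = 30·6 / (4·5·7·17) = 9/119.

9/119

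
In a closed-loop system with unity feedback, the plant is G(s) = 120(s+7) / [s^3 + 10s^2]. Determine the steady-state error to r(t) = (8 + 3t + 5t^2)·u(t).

Lowest-order denominator term is 10s^2, so the open loop has 2 poles at the origin → type 2 system. By superposition:
  • 8: tracked with zero error.
  • 3t: tracked with zero error.
  • 5t^2: e_ss = 10/K_a with K_a=84 → 5/42.
Total e_ss = 5/42.

5/42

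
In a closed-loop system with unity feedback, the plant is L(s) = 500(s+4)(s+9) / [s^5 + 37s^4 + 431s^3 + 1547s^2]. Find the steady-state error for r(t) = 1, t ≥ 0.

The denominator has no term below 1547s^2 — 2 poles at s=0, type 2.
K_p = ∞ for a type-2 system; e_ss to a step is zero.

0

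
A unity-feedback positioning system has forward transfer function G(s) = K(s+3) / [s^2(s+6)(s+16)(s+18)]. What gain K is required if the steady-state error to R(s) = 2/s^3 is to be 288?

Two free integrators in G(s): this is a type 2 system.
K_a = lim_{s→0} s^2·G(s) = K·3 / (6·16·18) = (1/576)·K.
e_ss = 2/K_a = 288 ⇒ K_a = 1/144 ⇒ K = (1/144)/(1/576) = 4.

4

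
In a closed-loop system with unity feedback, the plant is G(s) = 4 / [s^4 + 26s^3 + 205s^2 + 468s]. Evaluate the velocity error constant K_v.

1/117

Lowest-order denominator term is 468s, so the open loop has 1 pole at the origin → type 1 system.
K_v = lim_{s→0} s·G(s) = 4 / 468 = 1/117.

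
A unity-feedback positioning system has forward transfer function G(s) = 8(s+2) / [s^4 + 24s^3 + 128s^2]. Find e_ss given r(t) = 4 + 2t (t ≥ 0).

Factoring s^2 from the denominator leaves a polynomial with constant term 128, so the system is type 2. Taking each input component in turn:
  • 4: tracked with zero error.
  • 2t: tracked with zero error.
Total e_ss = 0.

0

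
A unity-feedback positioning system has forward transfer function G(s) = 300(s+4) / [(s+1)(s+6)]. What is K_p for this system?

200

System type = 0 (no poles at s=0).
K_p = lim_{s→0} G(s) = 300·4 / (1·6) = 200.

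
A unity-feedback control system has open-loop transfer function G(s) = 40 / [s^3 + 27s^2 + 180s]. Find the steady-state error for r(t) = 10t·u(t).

45

The denominator has no term below 180s — 1 pole at s=0, type 1.
K_v = lim_{s→0} s·G(s) = 40 / 180 = 2/9.
e_ss = 10/K_v = 10/(2/9) = 45.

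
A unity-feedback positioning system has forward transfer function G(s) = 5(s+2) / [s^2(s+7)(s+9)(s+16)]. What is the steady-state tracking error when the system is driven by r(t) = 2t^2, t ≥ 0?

403.2

The open loop has two poles at the origin → type 2 system.
K_a = lim_{s→0} s^2·G(s) = 5·2 / (7·9·16) = 5/504.
r(t) = 2t^2 gives R(s) = 4/s^3.
e_ss = 4/K_a = 4/(5/504) = 403.2.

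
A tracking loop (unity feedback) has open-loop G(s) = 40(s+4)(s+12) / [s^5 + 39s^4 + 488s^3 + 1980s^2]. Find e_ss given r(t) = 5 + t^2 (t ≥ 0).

Factoring s^2 from the denominator leaves a polynomial with constant term 1980, so the system is type 2. By superposition:
  • 5: tracked with zero error.
  • t^2: e_ss = 2/K_a with K_a=32/33 → 2.0625.
Total e_ss = 2.0625.

2.0625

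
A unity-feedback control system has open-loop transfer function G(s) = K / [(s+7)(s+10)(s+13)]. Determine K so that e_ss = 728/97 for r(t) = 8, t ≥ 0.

System type = 0 (no poles at s=0).
K_p = lim_{s→0} G(s) = K / (7·10·13) = (1/910)·K.
e_ss = 8/(1 + K_p) = 728/97 ⇒ 1 + (1/910)·K = 97/91 ⇒ K = 60.

60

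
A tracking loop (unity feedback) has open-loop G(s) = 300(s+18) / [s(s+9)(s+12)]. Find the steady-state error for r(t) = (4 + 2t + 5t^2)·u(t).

infinity

One free integrator in G(s): this is a type 1 system. By superposition:
  • 4: tracked with zero error.
  • 2t: e_ss = 2/K_v with K_v=50 → 0.04.
  • 5t^2: a type-1 system cannot track it, e_ss → ∞.
The unbounded component dominates.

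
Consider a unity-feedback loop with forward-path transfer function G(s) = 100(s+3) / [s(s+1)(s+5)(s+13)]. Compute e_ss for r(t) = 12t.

2.6

One free integrator in G(s): this is a type 1 system.
K_v = lim_{s→0} s·G(s) = 100·3 / (1·5·13) = 60/13.
e_ss = 12/K_v = 12/(60/13) = 2.6.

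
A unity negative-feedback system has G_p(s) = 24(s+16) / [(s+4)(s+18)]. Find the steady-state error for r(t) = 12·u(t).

The open loop has no poles at the origin → type 0 system.
K_p = lim_{s→0} G_p(s) = 24·16 / (4·18) = 16/3.
e_ss = 12/(1 + K_p) = 12/(19/3) = 36/19.

36/19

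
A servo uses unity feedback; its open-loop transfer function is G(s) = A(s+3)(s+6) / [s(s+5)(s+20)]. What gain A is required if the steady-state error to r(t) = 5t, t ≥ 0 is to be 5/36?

200

G(s) has one factor of s in the denominator, so the system is type 1.
K_v = lim_{s→0} s·G(s) = A·3·6 / (5·20) = 0.18·A.
e_ss = 5/K_v = 5/36 ⇒ K_v = 36 ⇒ A = 36/0.18 = 200.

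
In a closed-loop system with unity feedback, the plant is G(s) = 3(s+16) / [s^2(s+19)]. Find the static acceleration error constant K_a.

System type = 2 (two poles at s=0).
K_a = lim_{s→0} s^2·G(s) = 3·16 / (19) = 48/19.

48/19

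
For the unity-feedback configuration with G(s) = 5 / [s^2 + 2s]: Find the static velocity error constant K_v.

2.5

Lowest-order denominator term is 2s, so the open loop has 1 pole at the origin → type 1 system.
K_v = lim_{s→0} s·G(s) = 5 / 2 = 2.5.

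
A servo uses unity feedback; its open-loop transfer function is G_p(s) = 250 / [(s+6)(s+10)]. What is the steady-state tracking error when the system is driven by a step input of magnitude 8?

48/31

G_p(s) has no factors of s in the denominator, so the system is type 0.
K_p = lim_{s→0} G_p(s) = 250 / (6·10) = 25/6.
e_ss = 8/(1 + K_p) = 8/(31/6) = 48/31.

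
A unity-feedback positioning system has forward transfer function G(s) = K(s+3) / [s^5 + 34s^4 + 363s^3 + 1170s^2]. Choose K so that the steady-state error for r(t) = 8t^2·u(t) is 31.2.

Lowest-order denominator term is 1170s^2, so the open loop has 2 poles at the origin → type 2 system.
K_a = lim_{s→0} s^2·G(s) = K·3 / 1170 = (1/390)·K.
e_ss = 16/K_a = 31.2 ⇒ K_a = 20/39 ⇒ K = (20/39)/(1/390) = 200.

200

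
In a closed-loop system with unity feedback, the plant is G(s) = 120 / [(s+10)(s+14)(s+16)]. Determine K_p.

3/56

System type = 0 (no poles at s=0).
K_p = lim_{s→0} G(s) = 120 / (10·14·16) = 3/56.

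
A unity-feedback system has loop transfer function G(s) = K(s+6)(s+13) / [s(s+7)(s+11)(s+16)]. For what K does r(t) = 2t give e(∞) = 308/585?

One free integrator in G(s): this is a type 1 system.
K_v = lim_{s→0} s·G(s) = K·6·13 / (7·11·16) = (39/616)·K.
e_ss = 2/K_v = 308/585 ⇒ K_v = 585/154 ⇒ K = (585/154)/(39/616) = 60.

60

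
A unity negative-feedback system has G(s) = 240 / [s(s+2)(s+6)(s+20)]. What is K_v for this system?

G(s) has one factor of s in the denominator, so the system is type 1.
K_v = lim_{s→0} s·G(s) = 240 / (2·6·20) = 1.

1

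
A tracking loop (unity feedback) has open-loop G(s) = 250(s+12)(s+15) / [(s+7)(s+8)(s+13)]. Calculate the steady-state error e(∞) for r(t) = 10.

455/2858

System type = 0 (no poles at s=0).
K_p = lim_{s→0} G(s) = 250·12·15 / (7·8·13) = 5625/91.
e_ss = 10/(1 + K_p) = 10/(5716/91) = 455/2858.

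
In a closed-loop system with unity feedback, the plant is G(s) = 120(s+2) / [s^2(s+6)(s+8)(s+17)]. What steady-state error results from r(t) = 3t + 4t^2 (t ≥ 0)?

27.2

The open loop has two poles at the origin → type 2 system. Taking each input component in turn:
  • 3t: tracked with zero error.
  • 4t^2: e_ss = 8/K_a with K_a=5/17 → 27.2.
Total e_ss = 27.2.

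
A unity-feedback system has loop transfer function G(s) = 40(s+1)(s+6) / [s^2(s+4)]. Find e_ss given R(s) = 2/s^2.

System type = 2 (two poles at s=0).
A type-2 system has K_v = ∞, so it tracks a ramp input with zero steady-state error.

0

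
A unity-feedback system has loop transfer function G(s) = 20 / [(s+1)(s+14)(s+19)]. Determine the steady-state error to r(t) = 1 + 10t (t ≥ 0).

System type = 0 (no poles at s=0). Taking each input component in turn:
  • 1: e_ss = 1/(1+K_p) with K_p=10/133 → 133/143.
  • 10t: a type-0 system cannot track it, e_ss → ∞.
The unbounded component dominates.

infinity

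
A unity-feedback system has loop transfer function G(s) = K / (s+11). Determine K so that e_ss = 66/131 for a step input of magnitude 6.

120

The open loop has no poles at the origin → type 0 system.
K_p = lim_{s→0} G(s) = K / (11) = (1/11)·K.
e_ss = 6/(1 + K_p) = 66/131 ⇒ 1 + (1/11)·K = 131/11 ⇒ K = 120.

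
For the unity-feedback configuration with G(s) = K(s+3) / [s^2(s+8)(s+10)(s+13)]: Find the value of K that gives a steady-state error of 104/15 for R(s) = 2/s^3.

100

Two free integrators in G(s): this is a type 2 system.
K_a = lim_{s→0} s^2·G(s) = K·3 / (8·10·13) = (3/1040)·K.
e_ss = 2/K_a = 104/15 ⇒ K_a = 15/52 ⇒ K = (15/52)/(3/1040) = 100.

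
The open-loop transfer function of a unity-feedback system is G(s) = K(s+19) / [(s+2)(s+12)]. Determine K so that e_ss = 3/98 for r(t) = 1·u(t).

40

No free integrators in G(s): this is a type 0 system.
K_p = lim_{s→0} G(s) = K·19 / (2·12) = (19/24)·K.
e_ss = 1/(1 + K_p) = 3/98 ⇒ 1 + (19/24)·K = 98/3 ⇒ K = 40.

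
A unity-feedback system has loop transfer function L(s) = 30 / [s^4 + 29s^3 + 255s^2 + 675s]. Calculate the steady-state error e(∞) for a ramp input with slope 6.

135

Factoring s from the denominator leaves a polynomial with constant term 675, so the system is type 1.
K_v = lim_{s→0} s·L(s) = 30 / 675 = 2/45.
e_ss = 6/K_v = 6/(2/45) = 135.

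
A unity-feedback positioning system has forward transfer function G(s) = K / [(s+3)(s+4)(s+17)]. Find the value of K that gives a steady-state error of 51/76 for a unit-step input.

No free integrators in G(s): this is a type 0 system.
K_p = lim_{s→0} G(s) = K / (3·4·17) = (1/204)·K.
e_ss = 1/(1 + K_p) = 51/76 ⇒ 1 + (1/204)·K = 76/51 ⇒ K = 100.

100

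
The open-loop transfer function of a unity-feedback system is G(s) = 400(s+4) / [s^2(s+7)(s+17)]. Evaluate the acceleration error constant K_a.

System type = 2 (two poles at s=0).
K_a = lim_{s→0} s^2·G(s) = 400·4 / (7·17) = 1600/119.

1600/119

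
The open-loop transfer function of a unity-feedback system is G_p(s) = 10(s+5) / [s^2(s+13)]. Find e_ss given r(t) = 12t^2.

6.24

The open loop has two poles at the origin → type 2 system.
K_a = lim_{s→0} s^2·G_p(s) = 10·5 / (13) = 50/13.
r(t) = 12t^2 gives R(s) = 24/s^3.
e_ss = 24/K_a = 24/(50/13) = 6.24.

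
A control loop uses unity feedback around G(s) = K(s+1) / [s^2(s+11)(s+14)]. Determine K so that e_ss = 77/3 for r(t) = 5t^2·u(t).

60

The open loop has two poles at the origin → type 2 system.
K_a = lim_{s→0} s^2·G(s) = K·1 / (11·14) = (1/154)·K.
e_ss = 10/K_a = 77/3 ⇒ K_a = 30/77 ⇒ K = (30/77)/(1/154) = 60.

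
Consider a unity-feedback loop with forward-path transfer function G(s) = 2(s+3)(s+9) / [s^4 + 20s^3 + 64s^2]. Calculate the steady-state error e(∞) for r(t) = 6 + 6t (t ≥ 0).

The denominator has no term below 64s^2 — 2 poles at s=0, type 2. Treating each term separately:
  • 6: tracked with zero error.
  • 6t: tracked with zero error.
Total e_ss = 0.

0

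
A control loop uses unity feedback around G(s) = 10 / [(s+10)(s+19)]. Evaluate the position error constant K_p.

G(s) has no factors of s in the denominator, so the system is type 0.
K_p = lim_{s→0} G(s) = 10 / (10·19) = 1/19.

1/19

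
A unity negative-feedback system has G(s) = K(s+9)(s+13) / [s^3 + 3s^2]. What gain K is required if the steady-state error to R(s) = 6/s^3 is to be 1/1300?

200

The denominator has no term below 3s^2 — 2 poles at s=0, type 2.
K_a = lim_{s→0} s^2·G(s) = K·9·13 / 3 = 39·K.
e_ss = 6/K_a = 1/1300 ⇒ K_a = 7800 ⇒ K = 7800/39 = 200.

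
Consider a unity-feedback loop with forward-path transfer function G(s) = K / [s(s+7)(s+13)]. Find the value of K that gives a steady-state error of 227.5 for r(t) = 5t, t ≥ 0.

2

One free integrator in G(s): this is a type 1 system.
K_v = lim_{s→0} s·G(s) = K / (7·13) = (1/91)·K.
e_ss = 5/K_v = 227.5 ⇒ K_v = 2/91 ⇒ K = (2/91)/(1/91) = 2.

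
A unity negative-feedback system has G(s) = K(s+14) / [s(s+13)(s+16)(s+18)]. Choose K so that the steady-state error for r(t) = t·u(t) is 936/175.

One free integrator in G(s): this is a type 1 system.
K_v = lim_{s→0} s·G(s) = K·14 / (13·16·18) = (7/1872)·K.
e_ss = 1/K_v = 936/175 ⇒ K_v = 175/936 ⇒ K = (175/936)/(7/1872) = 50.

50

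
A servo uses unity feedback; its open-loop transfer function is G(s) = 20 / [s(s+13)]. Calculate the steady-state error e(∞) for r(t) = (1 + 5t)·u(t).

System type = 1 (one pole at s=0). Treating each term separately:
  • 1: tracked with zero error.
  • 5t: e_ss = 5/K_v with K_v=20/13 → 3.25.
Total e_ss = 3.25.

3.25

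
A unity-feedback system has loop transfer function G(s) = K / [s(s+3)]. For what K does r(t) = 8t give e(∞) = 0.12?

200

G(s) has one factor of s in the denominator, so the system is type 1.
K_v = lim_{s→0} s·G(s) = K / (3) = (1/3)·K.
e_ss = 8/K_v = 0.12 ⇒ K_v = 200/3 ⇒ K = (200/3)/(1/3) = 200.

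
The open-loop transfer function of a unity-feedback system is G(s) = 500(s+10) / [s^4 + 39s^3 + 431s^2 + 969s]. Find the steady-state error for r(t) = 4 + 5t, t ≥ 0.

The denominator has no term below 969s — 1 pole at s=0, type 1. Taking each input component in turn:
  • 4: tracked with zero error.
  • 5t: e_ss = 5/K_v with K_v=5000/969 → 0.969.
Total e_ss = 0.969.

0.969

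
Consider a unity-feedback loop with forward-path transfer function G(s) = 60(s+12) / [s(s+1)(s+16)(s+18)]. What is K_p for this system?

K_p = lim_{s→0} G(s); with 1 pole at the origin the limit diverges, so K_p = ∞.

infinity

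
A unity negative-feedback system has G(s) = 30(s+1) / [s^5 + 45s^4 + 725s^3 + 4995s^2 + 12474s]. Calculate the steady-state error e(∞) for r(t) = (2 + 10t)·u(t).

4158

Factoring s from the denominator leaves a polynomial with constant term 12474, so the system is type 1. Treating each term separately:
  • 2: tracked with zero error.
  • 10t: e_ss = 10/K_v with K_v=5/2079 → 4158.
Total e_ss = 4158.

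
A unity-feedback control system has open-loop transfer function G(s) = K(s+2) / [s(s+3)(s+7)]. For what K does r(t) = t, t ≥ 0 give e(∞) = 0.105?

100

One free integrator in G(s): this is a type 1 system.
K_v = lim_{s→0} s·G(s) = K·2 / (3·7) = (2/21)·K.
e_ss = 1/K_v = 0.105 ⇒ K_v = 200/21 ⇒ K = (200/21)/(2/21) = 100.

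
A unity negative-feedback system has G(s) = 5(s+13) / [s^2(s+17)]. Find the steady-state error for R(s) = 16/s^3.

System type = 2 (two poles at s=0).
K_a = lim_{s→0} s^2·G(s) = 5·13 / (17) = 65/17.
r(t) = 8t^2 gives R(s) = 16/s^3.
e_ss = 16/K_a = 16/(65/17) = 272/65.

272/65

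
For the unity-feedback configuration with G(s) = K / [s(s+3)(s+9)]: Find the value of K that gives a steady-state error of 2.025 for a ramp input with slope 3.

40

G(s) has one factor of s in the denominator, so the system is type 1.
K_v = lim_{s→0} s·G(s) = K / (3·9) = (1/27)·K.
e_ss = 3/K_v = 2.025 ⇒ K_v = 40/27 ⇒ K = (40/27)/(1/27) = 40.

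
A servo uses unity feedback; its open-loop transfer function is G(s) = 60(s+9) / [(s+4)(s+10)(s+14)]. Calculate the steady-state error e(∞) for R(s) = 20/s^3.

infinity

G(s) has no factors of s in the denominator, so the system is type 0.
For a type-0 system K_a = 0, so e_ss to a parabolic input is unbounded.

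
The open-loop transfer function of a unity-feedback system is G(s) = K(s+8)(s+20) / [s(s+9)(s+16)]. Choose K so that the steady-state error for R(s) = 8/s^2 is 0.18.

The open loop has one pole at the origin → type 1 system.
K_v = lim_{s→0} s·G(s) = K·8·20 / (9·16) = (10/9)·K.
e_ss = 8/K_v = 0.18 ⇒ K_v = 400/9 ⇒ K = (400/9)/(10/9) = 40.

40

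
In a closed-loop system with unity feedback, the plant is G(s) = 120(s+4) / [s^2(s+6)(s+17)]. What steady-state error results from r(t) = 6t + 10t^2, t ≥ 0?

Two free integrators in G(s): this is a type 2 system. Taking each input component in turn:
  • 6t: tracked with zero error.
  • 10t^2: e_ss = 20/K_a with K_a=80/17 → 4.25.
Total e_ss = 4.25.

4.25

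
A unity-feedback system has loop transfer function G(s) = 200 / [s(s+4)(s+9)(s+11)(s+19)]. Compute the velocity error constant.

50/1881

One free integrator in G(s): this is a type 1 system.
K_v = lim_{s→0} s·G(s) = 200 / (4·9·11·19) = 50/1881.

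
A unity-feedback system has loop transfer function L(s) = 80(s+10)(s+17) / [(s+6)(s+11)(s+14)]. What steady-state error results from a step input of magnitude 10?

2310/3631

L(s) has no factors of s in the denominator, so the system is type 0.
K_p = lim_{s→0} L(s) = 80·10·17 / (6·11·14) = 3400/231.
e_ss = 10/(1 + K_p) = 10/(3631/231) = 2310/3631.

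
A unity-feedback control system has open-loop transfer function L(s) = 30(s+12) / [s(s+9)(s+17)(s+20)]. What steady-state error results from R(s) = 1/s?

One free integrator in L(s): this is a type 1 system.
K_p = ∞ for a type-1 system; e_ss to a step is zero.

0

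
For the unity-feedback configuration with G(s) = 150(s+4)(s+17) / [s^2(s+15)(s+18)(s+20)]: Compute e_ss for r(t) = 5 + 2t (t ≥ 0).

Two free integrators in G(s): this is a type 2 system. Treating each term separately:
  • 5: tracked with zero error.
  • 2t: tracked with zero error.
Total e_ss = 0.

0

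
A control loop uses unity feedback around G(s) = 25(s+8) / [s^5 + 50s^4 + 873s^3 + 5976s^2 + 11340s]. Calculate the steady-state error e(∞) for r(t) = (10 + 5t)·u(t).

283.5

Factoring s from the denominator leaves a polynomial with constant term 11340, so the system is type 1. Treating each term separately:
  • 10: tracked with zero error.
  • 5t: e_ss = 5/K_v with K_v=10/567 → 283.5.
Total e_ss = 283.5.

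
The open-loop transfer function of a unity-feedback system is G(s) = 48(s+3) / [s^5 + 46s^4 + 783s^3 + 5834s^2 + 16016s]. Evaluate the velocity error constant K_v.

Lowest-order denominator term is 16016s, so the open loop has 1 pole at the origin → type 1 system.
K_v = lim_{s→0} s·G(s) = 48·3 / 16016 = 9/1001.

9/1001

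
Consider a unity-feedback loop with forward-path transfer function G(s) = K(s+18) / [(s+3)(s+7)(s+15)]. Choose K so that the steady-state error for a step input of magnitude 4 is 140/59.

12

G(s) has no factors of s in the denominator, so the system is type 0.
K_p = lim_{s→0} G(s) = K·18 / (3·7·15) = (2/35)·K.
e_ss = 4/(1 + K_p) = 140/59 ⇒ 1 + (2/35)·K = 59/35 ⇒ K = 12.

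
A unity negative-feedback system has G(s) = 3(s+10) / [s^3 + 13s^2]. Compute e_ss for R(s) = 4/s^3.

26/15

Lowest-order denominator term is 13s^2, so the open loop has 2 poles at the origin → type 2 system.
K_a = lim_{s→0} s^2·G(s) = 3·10 / 13 = 30/13.
r(t) = 2t^2 gives R(s) = 4/s^3.
e_ss = 4/K_a = 4/(30/13) = 26/15.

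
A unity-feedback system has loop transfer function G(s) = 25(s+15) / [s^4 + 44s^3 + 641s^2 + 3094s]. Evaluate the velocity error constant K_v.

375/3094

Factoring s from the denominator leaves a polynomial with constant term 3094, so the system is type 1.
K_v = lim_{s→0} s·G(s) = 25·15 / 3094 = 375/3094.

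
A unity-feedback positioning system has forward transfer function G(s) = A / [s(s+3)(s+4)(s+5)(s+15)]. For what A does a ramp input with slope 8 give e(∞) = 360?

20

The open loop has one pole at the origin → type 1 system.
K_v = lim_{s→0} s·G(s) = A / (3·4·5·15) = (1/900)·A.
e_ss = 8/K_v = 360 ⇒ K_v = 1/45 ⇒ A = (1/45)/(1/900) = 20.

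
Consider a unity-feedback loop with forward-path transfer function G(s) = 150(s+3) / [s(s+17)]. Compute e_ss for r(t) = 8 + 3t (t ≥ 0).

17/150

One free integrator in G(s): this is a type 1 system. By superposition:
  • 8: tracked with zero error.
  • 3t: e_ss = 3/K_v with K_v=450/17 → 17/150.
Total e_ss = 17/150.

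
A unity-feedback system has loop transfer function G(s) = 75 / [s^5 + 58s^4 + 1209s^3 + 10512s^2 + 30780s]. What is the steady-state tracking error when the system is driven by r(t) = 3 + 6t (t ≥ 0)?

Lowest-order denominator term is 30780s, so the open loop has 1 pole at the origin → type 1 system. By superposition:
  • 3: tracked with zero error.
  • 6t: e_ss = 6/K_v with K_v=5/2052 → 2462.4.
Total e_ss = 2462.4.

2462.4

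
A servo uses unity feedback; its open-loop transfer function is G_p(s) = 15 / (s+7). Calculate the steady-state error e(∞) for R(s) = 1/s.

System type = 0 (no poles at s=0).
K_p = lim_{s→0} G_p(s) = 15 / (7) = 15/7.
e_ss = 1/(1 + K_p) = 1/(22/7) = 7/22.

7/22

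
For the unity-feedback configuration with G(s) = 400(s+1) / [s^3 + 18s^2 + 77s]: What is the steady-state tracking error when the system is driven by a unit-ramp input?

0.1925

Lowest-order denominator term is 77s, so the open loop has 1 pole at the origin → type 1 system.
K_v = lim_{s→0} s·G(s) = 400·1 / 77 = 400/77.
e_ss = 1/K_v = 1/(400/77) = 0.1925.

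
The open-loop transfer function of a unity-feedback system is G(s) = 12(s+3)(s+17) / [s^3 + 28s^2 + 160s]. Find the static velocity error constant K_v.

The denominator has no term below 160s — 1 pole at s=0, type 1.
K_v = lim_{s→0} s·G(s) = 12·3·17 / 160 = 3.825.

3.825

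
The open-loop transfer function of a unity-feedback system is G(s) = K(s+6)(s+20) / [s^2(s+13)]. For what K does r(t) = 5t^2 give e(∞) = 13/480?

40

System type = 2 (two poles at s=0).
K_a = lim_{s→0} s^2·G(s) = K·6·20 / (13) = (120/13)·K.
e_ss = 10/K_a = 13/480 ⇒ K_a = 4800/13 ⇒ K = (4800/13)/(120/13) = 40.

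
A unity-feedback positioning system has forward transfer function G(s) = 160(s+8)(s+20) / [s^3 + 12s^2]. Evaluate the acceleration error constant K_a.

6400/3

Lowest-order denominator term is 12s^2, so the open loop has 2 poles at the origin → type 2 system.
K_a = lim_{s→0} s^2·G(s) = 160·8·20 / 12 = 6400/3.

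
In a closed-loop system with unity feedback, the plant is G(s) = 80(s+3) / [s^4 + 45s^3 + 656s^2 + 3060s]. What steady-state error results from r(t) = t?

12.75

Lowest-order denominator term is 3060s, so the open loop has 1 pole at the origin → type 1 system.
K_v = lim_{s→0} s·G(s) = 80·3 / 3060 = 4/51.
e_ss = 1/K_v = 1/(4/51) = 12.75.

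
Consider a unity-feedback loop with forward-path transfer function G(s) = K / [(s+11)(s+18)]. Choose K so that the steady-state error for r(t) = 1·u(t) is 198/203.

The open loop has no poles at the origin → type 0 system.
K_p = lim_{s→0} G(s) = K / (11·18) = (1/198)·K.
e_ss = 1/(1 + K_p) = 198/203 ⇒ 1 + (1/198)·K = 203/198 ⇒ K = 5.

5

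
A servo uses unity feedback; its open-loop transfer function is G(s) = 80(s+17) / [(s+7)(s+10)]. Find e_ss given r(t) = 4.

G(s) has no factors of s in the denominator, so the system is type 0.
K_p = lim_{s→0} G(s) = 80·17 / (7·10) = 136/7.
e_ss = 4/(1 + K_p) = 4/(143/7) = 28/143.

28/143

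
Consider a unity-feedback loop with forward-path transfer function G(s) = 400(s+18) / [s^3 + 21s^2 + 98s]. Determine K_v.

Factoring s from the denominator leaves a polynomial with constant term 98, so the system is type 1.
K_v = lim_{s→0} s·G(s) = 400·18 / 98 = 3600/49.

3600/49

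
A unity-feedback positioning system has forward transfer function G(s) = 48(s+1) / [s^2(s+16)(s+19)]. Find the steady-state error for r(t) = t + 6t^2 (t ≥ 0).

The open loop has two poles at the origin → type 2 system. By superposition:
  • t: tracked with zero error.
  • 6t^2: e_ss = 12/K_a with K_a=3/19 → 76.
Total e_ss = 76.

76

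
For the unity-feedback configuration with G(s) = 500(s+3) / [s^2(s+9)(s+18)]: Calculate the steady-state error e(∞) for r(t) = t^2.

0.216

System type = 2 (two poles at s=0).
K_a = lim_{s→0} s^2·G(s) = 500·3 / (9·18) = 250/27.
r(t) = t^2 gives R(s) = 2/s^3.
e_ss = 2/K_a = 2/(250/27) = 0.216.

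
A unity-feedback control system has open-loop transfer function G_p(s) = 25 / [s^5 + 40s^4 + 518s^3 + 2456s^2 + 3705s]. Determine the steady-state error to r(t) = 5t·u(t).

Factoring s from the denominator leaves a polynomial with constant term 3705, so the system is type 1.
K_v = lim_{s→0} s·G_p(s) = 25 / 3705 = 5/741.
e_ss = 5/K_v = 5/(5/741) = 741.

741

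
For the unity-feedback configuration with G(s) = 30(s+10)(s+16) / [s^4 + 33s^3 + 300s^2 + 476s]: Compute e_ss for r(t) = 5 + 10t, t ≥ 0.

119/120

The denominator has no term below 476s — 1 pole at s=0, type 1. Taking each input component in turn:
  • 5: tracked with zero error.
  • 10t: e_ss = 10/K_v with K_v=1200/119 → 119/120.
Total e_ss = 119/120.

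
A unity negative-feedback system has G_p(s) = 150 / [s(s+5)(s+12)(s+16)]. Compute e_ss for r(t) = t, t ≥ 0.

6.4

System type = 1 (one pole at s=0).
K_v = lim_{s→0} s·G_p(s) = 150 / (5·12·16) = 5/32.
e_ss = 1/K_v = 1/(5/32) = 6.4.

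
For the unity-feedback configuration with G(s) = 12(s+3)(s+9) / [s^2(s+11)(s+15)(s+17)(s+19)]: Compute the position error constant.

infinity

K_p = lim_{s→0} G(s); with 2 poles at the origin the limit diverges, so K_p = ∞.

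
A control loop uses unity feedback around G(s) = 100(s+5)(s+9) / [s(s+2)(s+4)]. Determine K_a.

One free integrator in G(s): this is a type 1 system.
K_a = lim_{s→0} s^2·G(s) = 0 (the extra factor of s kills the finite limit).

0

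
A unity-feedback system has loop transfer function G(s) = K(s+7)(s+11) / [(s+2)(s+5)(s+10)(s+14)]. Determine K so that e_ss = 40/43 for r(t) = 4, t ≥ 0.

60

The open loop has no poles at the origin → type 0 system.
K_p = lim_{s→0} G(s) = K·7·11 / (2·5·10·14) = 0.055·K.
e_ss = 4/(1 + K_p) = 40/43 ⇒ 1 + 0.055·K = 4.3 ⇒ K = 60.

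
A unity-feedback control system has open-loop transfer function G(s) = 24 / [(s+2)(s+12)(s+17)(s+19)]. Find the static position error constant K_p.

The open loop has no poles at the origin → type 0 system.
K_p = lim_{s→0} G(s) = 24 / (2·12·17·19) = 1/323.

1/323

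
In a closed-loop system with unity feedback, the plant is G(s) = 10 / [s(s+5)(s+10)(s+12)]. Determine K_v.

1/60

System type = 1 (one pole at s=0).
K_v = lim_{s→0} s·G(s) = 10 / (5·10·12) = 1/60.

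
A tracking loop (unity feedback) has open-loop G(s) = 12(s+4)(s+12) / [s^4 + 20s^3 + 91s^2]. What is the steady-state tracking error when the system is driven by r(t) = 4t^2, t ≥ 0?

Lowest-order denominator term is 91s^2, so the open loop has 2 poles at the origin → type 2 system.
K_a = lim_{s→0} s^2·G(s) = 12·4·12 / 91 = 576/91.
r(t) = 4t^2 gives R(s) = 8/s^3.
e_ss = 8/K_a = 8/(576/91) = 91/72.

91/72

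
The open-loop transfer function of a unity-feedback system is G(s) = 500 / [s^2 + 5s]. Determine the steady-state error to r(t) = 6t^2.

infinity

Lowest-order denominator term is 5s, so the open loop has 1 pole at the origin → type 1 system.
For a type-1 system K_a = 0, so e_ss to a parabolic input is unbounded.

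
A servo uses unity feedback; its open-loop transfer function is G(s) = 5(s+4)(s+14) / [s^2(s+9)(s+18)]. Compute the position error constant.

infinity

K_p = lim_{s→0} G(s); with 2 poles at the origin the limit diverges, so K_p = ∞.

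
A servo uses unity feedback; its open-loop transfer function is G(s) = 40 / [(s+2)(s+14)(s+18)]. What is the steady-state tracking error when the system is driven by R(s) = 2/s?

G(s) has no factors of s in the denominator, so the system is type 0.
K_p = lim_{s→0} G(s) = 40 / (2·14·18) = 5/63.
e_ss = 2/(1 + K_p) = 2/(68/63) = 63/34.

63/34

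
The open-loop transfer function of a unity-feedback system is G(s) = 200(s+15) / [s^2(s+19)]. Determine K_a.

3000/19

System type = 2 (two poles at s=0).
K_a = lim_{s→0} s^2·G(s) = 200·15 / (19) = 3000/19.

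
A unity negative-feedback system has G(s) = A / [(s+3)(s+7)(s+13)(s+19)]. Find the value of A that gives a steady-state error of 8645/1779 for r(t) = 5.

G(s) has no factors of s in the denominator, so the system is type 0.
K_p = lim_{s→0} G(s) = A / (3·7·13·19) = (1/5187)·A.
e_ss = 5/(1 + K_p) = 8645/1779 ⇒ 1 + (1/5187)·A = 1779/1729 ⇒ A = 150.

150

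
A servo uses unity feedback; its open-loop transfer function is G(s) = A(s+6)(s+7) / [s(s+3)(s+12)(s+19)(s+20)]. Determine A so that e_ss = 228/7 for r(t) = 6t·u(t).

60

System type = 1 (one pole at s=0).
K_v = lim_{s→0} s·G(s) = A·6·7 / (3·12·19·20) = (7/2280)·A.
e_ss = 6/K_v = 228/7 ⇒ K_v = 7/38 ⇒ A = (7/38)/(7/2280) = 60.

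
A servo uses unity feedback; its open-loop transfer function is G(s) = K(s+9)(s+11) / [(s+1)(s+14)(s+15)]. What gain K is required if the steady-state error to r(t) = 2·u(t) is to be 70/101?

System type = 0 (no poles at s=0).
K_p = lim_{s→0} G(s) = K·9·11 / (1·14·15) = (33/70)·K.
e_ss = 2/(1 + K_p) = 70/101 ⇒ 1 + (33/70)·K = 101/35 ⇒ K = 4.

4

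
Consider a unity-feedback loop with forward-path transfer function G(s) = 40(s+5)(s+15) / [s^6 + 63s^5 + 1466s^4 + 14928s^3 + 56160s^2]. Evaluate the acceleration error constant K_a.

Lowest-order denominator term is 56160s^2, so the open loop has 2 poles at the origin → type 2 system.
K_a = lim_{s→0} s^2·G(s) = 40·5·15 / 56160 = 25/468.

25/468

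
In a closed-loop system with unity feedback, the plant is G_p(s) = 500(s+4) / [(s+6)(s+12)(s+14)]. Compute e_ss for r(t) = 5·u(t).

The open loop has no poles at the origin → type 0 system.
K_p = lim_{s→0} G_p(s) = 500·4 / (6·12·14) = 125/63.
e_ss = 5/(1 + K_p) = 5/(188/63) = 315/188.

315/188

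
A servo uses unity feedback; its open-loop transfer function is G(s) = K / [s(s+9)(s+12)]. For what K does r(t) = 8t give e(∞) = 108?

One free integrator in G(s): this is a type 1 system.
K_v = lim_{s→0} s·G(s) = K / (9·12) = (1/108)·K.
e_ss = 8/K_v = 108 ⇒ K_v = 2/27 ⇒ K = (2/27)/(1/108) = 8.

8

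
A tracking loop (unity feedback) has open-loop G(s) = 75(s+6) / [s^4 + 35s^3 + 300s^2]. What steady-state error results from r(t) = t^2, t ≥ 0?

Factoring s^2 from the denominator leaves a polynomial with constant term 300, so the system is type 2.
K_a = lim_{s→0} s^2·G(s) = 75·6 / 300 = 1.5.
r(t) = t^2 gives R(s) = 2/s^3.
e_ss = 2/K_a = 2/1.5 = 4/3.

4/3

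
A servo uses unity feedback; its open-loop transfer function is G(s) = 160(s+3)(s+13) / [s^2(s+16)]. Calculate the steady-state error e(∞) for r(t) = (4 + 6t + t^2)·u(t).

1/195

Two free integrators in G(s): this is a type 2 system. By superposition:
  • 4: tracked with zero error.
  • 6t: tracked with zero error.
  • t^2: e_ss = 2/K_a with K_a=390 → 1/195.
Total e_ss = 1/195.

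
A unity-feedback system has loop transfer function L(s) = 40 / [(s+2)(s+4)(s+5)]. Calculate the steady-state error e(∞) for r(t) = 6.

The open loop has no poles at the origin → type 0 system.
K_p = lim_{s→0} L(s) = 40 / (2·4·5) = 1.
e_ss = 6/(1 + K_p) = 6/2 = 3.

3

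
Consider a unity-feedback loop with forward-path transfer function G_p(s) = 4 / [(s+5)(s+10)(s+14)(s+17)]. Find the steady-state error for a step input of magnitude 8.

System type = 0 (no poles at s=0).
K_p = lim_{s→0} G_p(s) = 4 / (5·10·14·17) = 1/2975.
e_ss = 8/(1 + K_p) = 8/(2976/2975) = 2975/372.

2975/372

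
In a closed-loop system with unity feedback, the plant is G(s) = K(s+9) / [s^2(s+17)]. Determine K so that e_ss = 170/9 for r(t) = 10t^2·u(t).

2

Two free integrators in G(s): this is a type 2 system.
K_a = lim_{s→0} s^2·G(s) = K·9 / (17) = (9/17)·K.
e_ss = 20/K_a = 170/9 ⇒ K_a = 18/17 ⇒ K = (18/17)/(9/17) = 2.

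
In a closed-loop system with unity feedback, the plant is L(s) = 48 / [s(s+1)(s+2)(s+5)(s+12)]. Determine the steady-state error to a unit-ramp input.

2.5

One free integrator in L(s): this is a type 1 system.
K_v = lim_{s→0} s·L(s) = 48 / (1·2·5·12) = 0.4.
e_ss = 1/K_v = 1/0.4 = 2.5.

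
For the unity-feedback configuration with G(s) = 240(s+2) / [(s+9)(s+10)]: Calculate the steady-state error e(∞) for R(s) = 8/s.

24/19

The open loop has no poles at the origin → type 0 system.
K_p = lim_{s→0} G(s) = 240·2 / (9·10) = 16/3.
e_ss = 8/(1 + K_p) = 8/(19/3) = 24/19.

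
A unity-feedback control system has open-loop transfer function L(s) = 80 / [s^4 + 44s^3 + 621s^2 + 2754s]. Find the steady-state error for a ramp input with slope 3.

Lowest-order denominator term is 2754s, so the open loop has 1 pole at the origin → type 1 system.
K_v = lim_{s→0} s·L(s) = 80 / 2754 = 40/1377.
e_ss = 3/K_v = 3/(40/1377) = 103.275.

103.275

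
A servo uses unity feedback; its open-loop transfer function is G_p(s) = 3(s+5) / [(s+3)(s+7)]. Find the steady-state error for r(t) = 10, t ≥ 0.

35/6

G_p(s) has no factors of s in the denominator, so the system is type 0.
K_p = lim_{s→0} G_p(s) = 3·5 / (3·7) = 5/7.
e_ss = 10/(1 + K_p) = 10/(12/7) = 35/6.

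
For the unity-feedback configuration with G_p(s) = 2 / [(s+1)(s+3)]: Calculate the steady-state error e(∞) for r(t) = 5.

System type = 0 (no poles at s=0).
K_p = lim_{s→0} G_p(s) = 2 / (1·3) = 2/3.
e_ss = 5/(1 + K_p) = 5/(5/3) = 3.

3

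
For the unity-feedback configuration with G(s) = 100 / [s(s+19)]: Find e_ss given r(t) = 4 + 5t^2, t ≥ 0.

One free integrator in G(s): this is a type 1 system. Treating each term separately:
  • 4: tracked with zero error.
  • 5t^2: a type-1 system cannot track it, e_ss → ∞.
The unbounded component dominates.

infinity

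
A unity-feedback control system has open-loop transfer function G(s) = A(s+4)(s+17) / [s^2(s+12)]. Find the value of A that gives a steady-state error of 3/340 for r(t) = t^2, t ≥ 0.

System type = 2 (two poles at s=0).
K_a = lim_{s→0} s^2·G(s) = A·4·17 / (12) = (17/3)·A.
e_ss = 2/K_a = 3/340 ⇒ K_a = 680/3 ⇒ A = (680/3)/(17/3) = 40.

40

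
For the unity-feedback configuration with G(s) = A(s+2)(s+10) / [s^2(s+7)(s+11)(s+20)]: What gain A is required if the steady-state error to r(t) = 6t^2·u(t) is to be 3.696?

System type = 2 (two poles at s=0).
K_a = lim_{s→0} s^2·G(s) = A·2·10 / (7·11·20) = (1/77)·A.
e_ss = 12/K_a = 3.696 ⇒ K_a = 250/77 ⇒ A = (250/77)/(1/77) = 250.

250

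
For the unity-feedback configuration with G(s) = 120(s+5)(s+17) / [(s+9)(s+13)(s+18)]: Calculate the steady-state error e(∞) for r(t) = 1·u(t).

351/2051

G(s) has no factors of s in the denominator, so the system is type 0.
K_p = lim_{s→0} G(s) = 120·5·17 / (9·13·18) = 1700/351.
e_ss = 1/(1 + K_p) = 1/(2051/351) = 351/2051.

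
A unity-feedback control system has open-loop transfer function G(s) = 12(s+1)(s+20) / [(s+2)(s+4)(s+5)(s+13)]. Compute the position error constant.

The open loop has no poles at the origin → type 0 system.
K_p = lim_{s→0} G(s) = 12·1·20 / (2·4·5·13) = 6/13.

6/13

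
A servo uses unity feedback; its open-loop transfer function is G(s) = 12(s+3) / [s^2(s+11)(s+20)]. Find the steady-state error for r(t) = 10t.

The open loop has two poles at the origin → type 2 system.
K_v = ∞ for a type-2 system; e_ss to a ramp is zero.

0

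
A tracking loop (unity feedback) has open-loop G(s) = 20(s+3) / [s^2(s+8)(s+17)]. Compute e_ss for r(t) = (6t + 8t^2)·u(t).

G(s) has two factors of s in the denominator, so the system is type 2. Taking each input component in turn:
  • 6t: tracked with zero error.
  • 8t^2: e_ss = 16/K_a with K_a=15/34 → 544/15.
Total e_ss = 544/15.

544/15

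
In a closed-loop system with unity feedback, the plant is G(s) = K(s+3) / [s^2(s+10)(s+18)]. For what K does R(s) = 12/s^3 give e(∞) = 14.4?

50

The open loop has two poles at the origin → type 2 system.
K_a = lim_{s→0} s^2·G(s) = K·3 / (10·18) = (1/60)·K.
e_ss = 12/K_a = 14.4 ⇒ K_a = 5/6 ⇒ K = (5/6)/(1/60) = 50.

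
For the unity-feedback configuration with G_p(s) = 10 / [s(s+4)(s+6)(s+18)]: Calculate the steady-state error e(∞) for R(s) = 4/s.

0

One free integrator in G_p(s): this is a type 1 system.
K_p = ∞ for a type-1 system; e_ss to a step is zero.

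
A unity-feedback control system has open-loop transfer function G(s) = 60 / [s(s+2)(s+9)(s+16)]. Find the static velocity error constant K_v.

The open loop has one pole at the origin → type 1 system.
K_v = lim_{s→0} s·G(s) = 60 / (2·9·16) = 5/24.

5/24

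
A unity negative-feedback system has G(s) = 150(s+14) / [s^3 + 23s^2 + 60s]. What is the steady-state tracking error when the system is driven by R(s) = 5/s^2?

The denominator has no term below 60s — 1 pole at s=0, type 1.
K_v = lim_{s→0} s·G(s) = 150·14 / 60 = 35.
e_ss = 5/K_v = 5/35 = 1/7.

1/7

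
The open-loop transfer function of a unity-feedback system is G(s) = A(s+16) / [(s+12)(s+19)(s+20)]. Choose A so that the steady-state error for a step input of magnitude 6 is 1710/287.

2

The open loop has no poles at the origin → type 0 system.
K_p = lim_{s→0} G(s) = A·16 / (12·19·20) = (1/285)·A.
e_ss = 6/(1 + K_p) = 1710/287 ⇒ 1 + (1/285)·A = 287/285 ⇒ A = 2.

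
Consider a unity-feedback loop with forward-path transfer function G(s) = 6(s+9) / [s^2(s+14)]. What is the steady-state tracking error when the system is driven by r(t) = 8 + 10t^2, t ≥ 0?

System type = 2 (two poles at s=0). Treating each term separately:
  • 8: tracked with zero error.
  • 10t^2: e_ss = 20/K_a with K_a=27/7 → 140/27.
Total e_ss = 140/27.

140/27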